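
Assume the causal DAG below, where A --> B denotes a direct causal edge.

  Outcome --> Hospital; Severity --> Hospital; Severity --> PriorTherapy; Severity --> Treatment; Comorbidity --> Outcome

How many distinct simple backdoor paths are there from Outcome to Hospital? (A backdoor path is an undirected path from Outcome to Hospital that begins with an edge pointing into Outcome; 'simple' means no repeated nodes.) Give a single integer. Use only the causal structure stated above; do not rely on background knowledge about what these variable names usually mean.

0

A backdoor path from Outcome to Hospital is any simple undirected path whose first edge points into Outcome (i.e. leaves Outcome via a parent).
Parents of Outcome: {Comorbidity}.
No simple path from any parent of Outcome reaches Hospital without revisiting Outcome, so there are no backdoor paths.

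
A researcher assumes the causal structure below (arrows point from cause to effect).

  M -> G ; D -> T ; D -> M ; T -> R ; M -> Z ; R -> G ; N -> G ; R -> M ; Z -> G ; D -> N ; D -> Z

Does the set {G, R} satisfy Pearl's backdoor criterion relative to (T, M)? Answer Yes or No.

Backdoor paths from T to M (paths whose first edge points into T):
  P1: T <- D -> N -> G <- R -> M
  P2: T <- D -> N -> G <- M
  P3: T <- D -> N -> G <- Z <- M
  P4: T <- D -> M
  P5: T <- D -> Z <- M
  P6: T <- D -> Z -> G <- R -> M
  P7: T <- D -> Z -> G <- M
Condition 1 (no descendant of T in the set): FAILS — G and R are descendants of T.
Condition 2 (every backdoor path blocked by {G, R}):
  P1: blocked at fork node R ∈ conditioning set.
  P2: open — collider(s) G are conditioned on (or have a conditioned descendant) and no non-collider on the path is in the set.
  P3: open — collider(s) G are conditioned on (or have a conditioned descendant) and no non-collider on the path is in the set.
  P4: open — no interior node is in the conditioning set.
  P5: open — collider(s) Z are conditioned on (or have a conditioned descendant) and no non-collider on the path is in the set.
  P6: blocked at fork node R ∈ conditioning set.
  P7: open — collider(s) G are conditioned on (or have a conditioned descendant) and no non-collider on the path is in the set.
{G, R} does not satisfy the backdoor criterion.

No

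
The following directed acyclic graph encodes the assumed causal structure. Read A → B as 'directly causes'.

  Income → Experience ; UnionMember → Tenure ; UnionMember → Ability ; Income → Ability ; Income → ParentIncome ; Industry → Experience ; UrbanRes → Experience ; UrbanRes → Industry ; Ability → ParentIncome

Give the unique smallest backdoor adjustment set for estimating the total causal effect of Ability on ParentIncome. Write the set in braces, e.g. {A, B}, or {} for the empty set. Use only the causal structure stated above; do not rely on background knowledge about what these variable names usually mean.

{Income}

Variables eligible for adjustment (non-descendants of Ability, excluding Ability and ParentIncome): {Experience, Income, Industry, Tenure, UnionMember, UrbanRes}.
Backdoor paths from Ability to ParentIncome:
  P1: Ability <- Income -> ParentIncome
The empty set is not sufficient: P1 (Ability <- Income -> ParentIncome) has no collider blocking it and no conditioned non-collider, so it is open.
Try {Income}:
  P1: blocked at fork node Income ∈ conditioning set.
{Income} contains no descendant of Ability and blocks every backdoor path.
No other singleton works — e.g. {UnionMember} leaves P1 open — so {Income} is the unique smallest valid adjustment set.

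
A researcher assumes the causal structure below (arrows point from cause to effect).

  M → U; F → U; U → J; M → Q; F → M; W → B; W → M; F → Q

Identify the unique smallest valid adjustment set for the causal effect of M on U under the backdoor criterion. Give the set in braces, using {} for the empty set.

Variables eligible for adjustment (non-descendants of M, excluding M and U): {B, F, W}.
Backdoor paths from M to U:
  P1: M <- F -> U
The empty set is not sufficient: P1 (M <- F -> U) has no collider blocking it and no conditioned non-collider, so it is open.
Try {F}:
  P1: blocked at fork node F ∈ conditioning set.
{F} contains no descendant of M and blocks every backdoor path.
No other singleton works — e.g. {W} leaves P1 open — so {F} is the unique smallest valid adjustment set.

{F}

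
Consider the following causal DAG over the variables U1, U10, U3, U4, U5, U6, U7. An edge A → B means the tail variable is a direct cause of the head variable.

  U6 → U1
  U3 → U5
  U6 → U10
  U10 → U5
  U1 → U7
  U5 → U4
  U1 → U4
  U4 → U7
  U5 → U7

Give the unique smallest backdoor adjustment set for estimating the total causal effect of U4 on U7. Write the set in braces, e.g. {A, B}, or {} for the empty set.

Variables eligible for adjustment (non-descendants of U4, excluding U4 and U7): {U1, U10, U3, U5, U6}.
Backdoor paths from U4 to U7:
  P1: U4 <- U1 <- U6 -> U10 -> U5 -> U7
  P2: U4 <- U1 -> U7
  P3: U4 <- U5 <- U10 <- U6 -> U1 -> U7
  P4: U4 <- U5 -> U7
The empty set is not sufficient: P1 (U4 <- U1 <- U6 -> U10 -> U5 -> U7) has no collider blocking it and no conditioned non-collider, so it is open.
Try {U1, U5}:
  P1: blocked at chain node U1 ∈ conditioning set.
  P2: blocked at fork node U1 ∈ conditioning set.
  P3: blocked at chain node U5 ∈ conditioning set.
  P4: blocked at fork node U5 ∈ conditioning set.
{U1, U5} contains no descendant of U4 and blocks every backdoor path.
Every element of {U1, U5} is needed (dropping U1 leaves P2 open; dropping U5 leaves P4 open), so no proper subset is valid.
Among all size-2 subsets of the eligible variables, only {U1, U5} blocks every backdoor path, so it is the unique smallest valid adjustment set.

{U1, U5}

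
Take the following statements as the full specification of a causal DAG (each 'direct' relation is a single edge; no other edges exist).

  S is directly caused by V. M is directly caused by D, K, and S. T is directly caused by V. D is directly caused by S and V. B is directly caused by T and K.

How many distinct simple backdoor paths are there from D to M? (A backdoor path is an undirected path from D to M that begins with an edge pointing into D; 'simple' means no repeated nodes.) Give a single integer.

A backdoor path from D to M is any simple undirected path whose first edge points into D (i.e. leaves D via a parent).
Parents of D: {S, V}.
Enumerating:
  P1: D <- V -> T -> B <- K -> M
  P2: D <- V -> S -> M
  P3: D <- S <- V -> T -> B <- K -> M
  P4: D <- S -> M
That exhausts the simple backdoor paths. Count: 4.

4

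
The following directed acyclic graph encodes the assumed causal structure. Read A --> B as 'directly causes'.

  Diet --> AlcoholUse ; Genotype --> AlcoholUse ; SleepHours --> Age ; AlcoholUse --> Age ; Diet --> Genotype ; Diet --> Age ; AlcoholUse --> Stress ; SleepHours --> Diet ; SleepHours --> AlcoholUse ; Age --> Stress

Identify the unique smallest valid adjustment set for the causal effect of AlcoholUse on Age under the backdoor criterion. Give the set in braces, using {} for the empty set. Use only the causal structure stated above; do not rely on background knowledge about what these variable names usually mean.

Variables eligible for adjustment (non-descendants of AlcoholUse, excluding AlcoholUse and Age): {Diet, Genotype, SleepHours}.
Backdoor paths from AlcoholUse to Age:
  P1: AlcoholUse <- SleepHours -> Diet -> Age
  P2: AlcoholUse <- SleepHours -> Age
  P3: AlcoholUse <- Diet <- SleepHours -> Age
  P4: AlcoholUse <- Diet -> Age
  P5: AlcoholUse <- Genotype <- Diet <- SleepHours -> Age
  P6: AlcoholUse <- Genotype <- Diet -> Age
The empty set is not sufficient: P1 (AlcoholUse <- SleepHours -> Diet -> Age) has no collider blocking it and no conditioned non-collider, so it is open.
Try {Diet, SleepHours}:
  P1: blocked at fork node SleepHours ∈ conditioning set.
  P2: blocked at fork node SleepHours ∈ conditioning set.
  P3: blocked at chain node Diet ∈ conditioning set.
  P4: blocked at fork node Diet ∈ conditioning set.
  P5: blocked at chain node Diet ∈ conditioning set.
  P6: blocked at fork node Diet ∈ conditioning set.
{Diet, SleepHours} contains no descendant of AlcoholUse and blocks every backdoor path.
Every element of {Diet, SleepHours} is needed (dropping Diet leaves P4 open; dropping SleepHours leaves P2 open), so no proper subset is valid.
Among all size-2 subsets of the eligible variables, only {Diet, SleepHours} blocks every backdoor path, so it is the unique smallest valid adjustment set.

{Diet, SleepHours}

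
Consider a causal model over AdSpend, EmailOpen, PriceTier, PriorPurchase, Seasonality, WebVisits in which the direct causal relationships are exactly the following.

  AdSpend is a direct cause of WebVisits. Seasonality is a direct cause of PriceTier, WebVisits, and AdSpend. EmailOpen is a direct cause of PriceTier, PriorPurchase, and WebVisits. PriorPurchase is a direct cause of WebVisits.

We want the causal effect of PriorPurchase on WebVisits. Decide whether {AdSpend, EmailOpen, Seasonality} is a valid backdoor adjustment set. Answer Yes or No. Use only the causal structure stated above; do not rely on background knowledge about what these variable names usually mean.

Backdoor paths from PriorPurchase to WebVisits (paths whose first edge points into PriorPurchase):
  P1: PriorPurchase <- EmailOpen -> PriceTier <- Seasonality -> AdSpend -> WebVisits
  P2: PriorPurchase <- EmailOpen -> PriceTier <- Seasonality -> WebVisits
  P3: PriorPurchase <- EmailOpen -> WebVisits
Condition 1 (no descendant of PriorPurchase in the set): holds — descendants of PriorPurchase are {WebVisits}; none are in {AdSpend, EmailOpen, Seasonality}.
Condition 2 (every backdoor path blocked by {AdSpend, EmailOpen, Seasonality}):
  P1: blocked at fork node EmailOpen ∈ conditioning set.
  P2: blocked at fork node EmailOpen ∈ conditioning set.
  P3: blocked at fork node EmailOpen ∈ conditioning set.
{AdSpend, EmailOpen, Seasonality} satisfies the backdoor criterion.

Yes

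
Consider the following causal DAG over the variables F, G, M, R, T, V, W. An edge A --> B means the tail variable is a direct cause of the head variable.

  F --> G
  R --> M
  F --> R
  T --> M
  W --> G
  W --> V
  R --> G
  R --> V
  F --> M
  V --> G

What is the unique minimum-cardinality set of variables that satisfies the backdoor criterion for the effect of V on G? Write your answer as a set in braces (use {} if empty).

Variables eligible for adjustment (non-descendants of V, excluding V and G): {F, M, R, T, W}.
Backdoor paths from V to G:
  P1: V <- W -> G
  P2: V <- R <- F -> G
  P3: V <- R -> M <- F -> G
  P4: V <- R -> G
The empty set is not sufficient: P1 (V <- W -> G) has no collider blocking it and no conditioned non-collider, so it is open.
Try {R, W}:
  P1: blocked at fork node W ∈ conditioning set.
  P2: blocked at chain node R ∈ conditioning set.
  P3: blocked at fork node R ∈ conditioning set.
  P4: blocked at fork node R ∈ conditioning set.
{R, W} contains no descendant of V and blocks every backdoor path.
Every element of {R, W} is needed (dropping R leaves P2 open; dropping W leaves P1 open), so no proper subset is valid.
Among all size-2 subsets of the eligible variables, only {R, W} blocks every backdoor path, so it is the unique smallest valid adjustment set.

{R, W}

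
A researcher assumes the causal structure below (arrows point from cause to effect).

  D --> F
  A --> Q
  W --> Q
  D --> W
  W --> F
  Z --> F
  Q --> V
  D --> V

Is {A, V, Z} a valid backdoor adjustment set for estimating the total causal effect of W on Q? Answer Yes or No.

No

Backdoor paths from W to Q (paths whose first edge points into W):
  P1: W <- D -> V <- Q
Condition 1 (no descendant of W in the set): FAILS — V is a descendant of W.
Condition 2 (every backdoor path blocked by {A, V, Z}):
  P1: open — collider(s) V are conditioned on (or have a conditioned descendant) and no non-collider on the path is in the set.
{A, V, Z} does not satisfy the backdoor criterion.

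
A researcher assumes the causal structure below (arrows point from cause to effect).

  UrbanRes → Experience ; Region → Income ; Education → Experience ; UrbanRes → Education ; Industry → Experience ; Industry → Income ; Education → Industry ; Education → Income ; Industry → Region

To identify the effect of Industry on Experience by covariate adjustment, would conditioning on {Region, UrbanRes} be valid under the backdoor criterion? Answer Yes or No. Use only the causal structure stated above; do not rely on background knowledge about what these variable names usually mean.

Backdoor paths from Industry to Experience (paths whose first edge points into Industry):
  P1: Industry <- Education <- UrbanRes -> Experience
  P2: Industry <- Education -> Experience
Condition 1 (no descendant of Industry in the set): FAILS — Region is a descendant of Industry.
Condition 2 (every backdoor path blocked by {Region, UrbanRes}):
  P1: blocked at fork node UrbanRes ∈ conditioning set.
  P2: open — no interior node is in the conditioning set.
{Region, UrbanRes} does not satisfy the backdoor criterion.

No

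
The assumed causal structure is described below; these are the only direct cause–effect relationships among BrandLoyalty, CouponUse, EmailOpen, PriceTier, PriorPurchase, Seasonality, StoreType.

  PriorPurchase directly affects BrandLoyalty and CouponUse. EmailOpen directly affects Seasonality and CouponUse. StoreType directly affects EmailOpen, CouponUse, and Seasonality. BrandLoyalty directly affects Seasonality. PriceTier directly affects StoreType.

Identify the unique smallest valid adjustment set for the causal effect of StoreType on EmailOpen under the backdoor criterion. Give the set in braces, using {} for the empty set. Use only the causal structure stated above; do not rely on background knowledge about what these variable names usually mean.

{}

Variables eligible for adjustment (non-descendants of StoreType, excluding StoreType and EmailOpen): {BrandLoyalty, PriceTier, PriorPurchase}.
Backdoor paths from StoreType to EmailOpen:
  (none)
With no backdoor paths the empty set already satisfies the criterion, and it is trivially minimal.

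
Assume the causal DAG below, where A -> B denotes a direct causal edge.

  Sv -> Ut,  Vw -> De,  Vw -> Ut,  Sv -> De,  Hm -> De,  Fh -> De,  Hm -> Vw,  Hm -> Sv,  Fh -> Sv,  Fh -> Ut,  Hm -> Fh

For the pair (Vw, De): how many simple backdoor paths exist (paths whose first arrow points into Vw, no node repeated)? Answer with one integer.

7

A backdoor path from Vw to De is any simple undirected path whose first edge points into Vw (i.e. leaves Vw via a parent).
Parents of Vw: {Hm}.
Enumerating:
  P1: Vw <- Hm -> Fh -> Sv -> De
  P2: Vw <- Hm -> Fh -> Ut <- Sv -> De
  P3: Vw <- Hm -> Fh -> De
  P4: Vw <- Hm -> Sv <- Fh -> De
  P5: Vw <- Hm -> Sv -> Ut <- Fh -> De
  P6: Vw <- Hm -> Sv -> De
  P7: Vw <- Hm -> De
That exhausts the simple backdoor paths. Count: 7.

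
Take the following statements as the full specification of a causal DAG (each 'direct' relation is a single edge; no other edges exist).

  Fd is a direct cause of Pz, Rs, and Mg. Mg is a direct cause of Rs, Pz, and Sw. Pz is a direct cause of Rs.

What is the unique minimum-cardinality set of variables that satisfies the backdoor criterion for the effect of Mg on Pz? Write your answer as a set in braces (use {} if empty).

{Fd}

Variables eligible for adjustment (non-descendants of Mg, excluding Mg and Pz): {Fd}.
Backdoor paths from Mg to Pz:
  P1: Mg <- Fd -> Pz
  P2: Mg <- Fd -> Rs <- Pz
The empty set is not sufficient: P1 (Mg <- Fd -> Pz) has no collider blocking it and no conditioned non-collider, so it is open.
Try {Fd}:
  P1: blocked at fork node Fd ∈ conditioning set.
  P2: blocked at fork node Fd ∈ conditioning set.
{Fd} contains no descendant of Mg and blocks every backdoor path.
{Fd} is the unique smallest valid adjustment set.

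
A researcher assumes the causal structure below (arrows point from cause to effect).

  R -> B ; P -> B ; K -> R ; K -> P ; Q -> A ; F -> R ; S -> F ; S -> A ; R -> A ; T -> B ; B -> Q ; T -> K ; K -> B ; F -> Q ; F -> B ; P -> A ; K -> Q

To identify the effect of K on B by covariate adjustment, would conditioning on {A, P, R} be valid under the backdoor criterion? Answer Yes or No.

No

Backdoor paths from K to B (paths whose first edge points into K):
  P1: K <- T -> B
Condition 1 (no descendant of K in the set): FAILS — A, P, and R are descendants of K.
Condition 2 (every backdoor path blocked by {A, P, R}):
  P1: open — no interior node is in the conditioning set.
{A, P, R} does not satisfy the backdoor criterion.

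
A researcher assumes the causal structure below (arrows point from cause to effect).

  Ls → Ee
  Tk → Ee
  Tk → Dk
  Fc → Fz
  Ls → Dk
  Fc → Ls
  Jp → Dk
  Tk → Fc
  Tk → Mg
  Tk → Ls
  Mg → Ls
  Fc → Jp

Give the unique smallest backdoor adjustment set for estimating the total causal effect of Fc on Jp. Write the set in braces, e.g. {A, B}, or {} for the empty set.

Variables eligible for adjustment (non-descendants of Fc, excluding Fc and Jp): {Mg, Tk}.
Backdoor paths from Fc to Jp:
  P1: Fc <- Tk -> Mg -> Ls -> Dk <- Jp
  P2: Fc <- Tk -> Ls -> Dk <- Jp
  P3: Fc <- Tk -> Ee <- Ls -> Dk <- Jp
  P4: Fc <- Tk -> Dk <- Jp
Each backdoor path contains an unconditioned collider, so every path is already blocked with the empty conditioning set:
  P1: blocked at collider Dk (neither it nor any descendant is in the conditioning set).
  P2: blocked at collider Dk (neither it nor any descendant is in the conditioning set).
  P3: blocked at collider Ee (neither it nor any descendant is in the conditioning set).
  P4: blocked at collider Dk (neither it nor any descendant is in the conditioning set).
The empty set is therefore the unique smallest valid set.

{}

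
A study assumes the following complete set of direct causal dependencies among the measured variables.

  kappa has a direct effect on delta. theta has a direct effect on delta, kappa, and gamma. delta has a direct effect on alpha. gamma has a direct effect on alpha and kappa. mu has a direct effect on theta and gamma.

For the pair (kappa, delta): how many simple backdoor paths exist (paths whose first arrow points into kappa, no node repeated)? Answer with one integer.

6

A backdoor path from kappa to delta is any simple undirected path whose first edge points into kappa (i.e. leaves kappa via a parent).
Parents of kappa: {gamma, theta}.
Enumerating:
  P1: kappa <- theta <- mu -> gamma -> alpha <- delta
  P2: kappa <- theta -> gamma -> alpha <- delta
  P3: kappa <- theta -> delta
  P4: kappa <- gamma <- mu -> theta -> delta
  P5: kappa <- gamma <- theta -> delta
  P6: kappa <- gamma -> alpha <- delta
That exhausts the simple backdoor paths. Count: 6.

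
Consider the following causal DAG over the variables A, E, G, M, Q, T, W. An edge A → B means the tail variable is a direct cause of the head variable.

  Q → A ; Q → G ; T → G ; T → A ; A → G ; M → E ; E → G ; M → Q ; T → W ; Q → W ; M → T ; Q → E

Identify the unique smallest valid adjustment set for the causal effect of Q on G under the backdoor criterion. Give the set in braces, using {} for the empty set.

Variables eligible for adjustment (non-descendants of Q, excluding Q and G): {M, T}.
Backdoor paths from Q to G:
  P1: Q <- M -> T -> A -> G
  P2: Q <- M -> T -> G
  P3: Q <- M -> E -> G
The empty set is not sufficient: P1 (Q <- M -> T -> A -> G) has no collider blocking it and no conditioned non-collider, so it is open.
Try {M}:
  P1: blocked at fork node M ∈ conditioning set.
  P2: blocked at fork node M ∈ conditioning set.
  P3: blocked at fork node M ∈ conditioning set.
{M} contains no descendant of Q and blocks every backdoor path.
No other singleton works — e.g. {T} leaves P3 open — so {M} is the unique smallest valid adjustment set.

{M}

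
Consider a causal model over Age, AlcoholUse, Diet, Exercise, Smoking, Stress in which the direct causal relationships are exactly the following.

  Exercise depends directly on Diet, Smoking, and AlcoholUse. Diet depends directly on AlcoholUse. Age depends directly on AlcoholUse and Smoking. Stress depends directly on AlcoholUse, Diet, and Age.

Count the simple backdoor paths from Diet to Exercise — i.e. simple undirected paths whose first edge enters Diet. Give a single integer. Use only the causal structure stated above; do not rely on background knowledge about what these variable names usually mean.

A backdoor path from Diet to Exercise is any simple undirected path whose first edge points into Diet (i.e. leaves Diet via a parent).
Parents of Diet: {AlcoholUse}.
Enumerating:
  P1: Diet <- AlcoholUse -> Age <- Smoking -> Exercise
  P2: Diet <- AlcoholUse -> Exercise
  P3: Diet <- AlcoholUse -> Stress <- Age <- Smoking -> Exercise
That exhausts the simple backdoor paths. Count: 3.

3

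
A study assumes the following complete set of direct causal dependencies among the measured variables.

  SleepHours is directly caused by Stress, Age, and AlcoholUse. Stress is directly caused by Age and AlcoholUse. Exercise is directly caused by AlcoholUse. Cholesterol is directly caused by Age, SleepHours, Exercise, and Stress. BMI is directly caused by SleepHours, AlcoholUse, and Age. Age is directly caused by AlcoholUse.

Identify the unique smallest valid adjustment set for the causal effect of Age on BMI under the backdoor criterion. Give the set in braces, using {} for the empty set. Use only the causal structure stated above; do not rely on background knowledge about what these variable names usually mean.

Variables eligible for adjustment (non-descendants of Age, excluding Age and BMI): {AlcoholUse, Exercise}.
Backdoor paths from Age to BMI:
  P1: Age <- AlcoholUse -> Exercise -> Cholesterol <- Stress -> SleepHours -> BMI
  P2: Age <- AlcoholUse -> Exercise -> Cholesterol <- SleepHours -> BMI
  P3: Age <- AlcoholUse -> Stress -> SleepHours -> BMI
  P4: Age <- AlcoholUse -> Stress -> Cholesterol <- SleepHours -> BMI
  P5: Age <- AlcoholUse -> SleepHours -> BMI
  P6: Age <- AlcoholUse -> BMI
The empty set is not sufficient: P3 (Age <- AlcoholUse -> Stress -> SleepHours -> BMI) has no collider blocking it and no conditioned non-collider, so it is open.
Try {AlcoholUse}:
  P1: blocked at fork node AlcoholUse ∈ conditioning set.
  P2: blocked at fork node AlcoholUse ∈ conditioning set.
  P3: blocked at fork node AlcoholUse ∈ conditioning set.
  P4: blocked at fork node AlcoholUse ∈ conditioning set.
  P5: blocked at fork node AlcoholUse ∈ conditioning set.
  P6: blocked at fork node AlcoholUse ∈ conditioning set.
{AlcoholUse} contains no descendant of Age and blocks every backdoor path.
No other singleton works — e.g. {Exercise} leaves P3 open — so {AlcoholUse} is the unique smallest valid adjustment set.

{AlcoholUse}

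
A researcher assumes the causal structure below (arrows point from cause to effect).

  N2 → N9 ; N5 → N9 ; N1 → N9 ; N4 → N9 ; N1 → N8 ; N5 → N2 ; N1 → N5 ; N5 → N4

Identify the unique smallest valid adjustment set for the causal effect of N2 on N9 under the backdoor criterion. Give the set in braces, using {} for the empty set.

Variables eligible for adjustment (non-descendants of N2, excluding N2 and N9): {N1, N4, N5, N8}.
Backdoor paths from N2 to N9:
  P1: N2 <- N5 <- N1 -> N9
  P2: N2 <- N5 -> N4 -> N9
  P3: N2 <- N5 -> N9
The empty set is not sufficient: P1 (N2 <- N5 <- N1 -> N9) has no collider blocking it and no conditioned non-collider, so it is open.
Try {N5}:
  P1: blocked at chain node N5 ∈ conditioning set.
  P2: blocked at fork node N5 ∈ conditioning set.
  P3: blocked at fork node N5 ∈ conditioning set.
{N5} contains no descendant of N2 and blocks every backdoor path.
No other singleton works — e.g. {N1} leaves P2 open — so {N5} is the unique smallest valid adjustment set.

{N5}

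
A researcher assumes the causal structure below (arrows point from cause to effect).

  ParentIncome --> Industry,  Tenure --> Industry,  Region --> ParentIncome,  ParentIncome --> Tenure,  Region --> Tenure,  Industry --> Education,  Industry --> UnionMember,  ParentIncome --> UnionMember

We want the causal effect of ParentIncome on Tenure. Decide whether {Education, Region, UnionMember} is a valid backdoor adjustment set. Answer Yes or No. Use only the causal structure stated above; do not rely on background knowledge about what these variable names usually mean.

Backdoor paths from ParentIncome to Tenure (paths whose first edge points into ParentIncome):
  P1: ParentIncome <- Region -> Tenure
Condition 1 (no descendant of ParentIncome in the set): FAILS — Education and UnionMember are descendants of ParentIncome.
Condition 2 (every backdoor path blocked by {Education, Region, UnionMember}):
  P1: blocked at fork node Region ∈ conditioning set.
{Education, Region, UnionMember} does not satisfy the backdoor criterion.

No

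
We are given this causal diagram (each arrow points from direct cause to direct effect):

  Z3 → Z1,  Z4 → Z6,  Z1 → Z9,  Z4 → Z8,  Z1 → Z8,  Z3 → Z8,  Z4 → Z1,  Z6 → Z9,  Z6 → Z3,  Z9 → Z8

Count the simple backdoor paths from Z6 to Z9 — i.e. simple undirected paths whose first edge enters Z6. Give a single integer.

6

A backdoor path from Z6 to Z9 is any simple undirected path whose first edge points into Z6 (i.e. leaves Z6 via a parent).
Parents of Z6: {Z4}.
Enumerating:
  P1: Z6 <- Z4 -> Z1 <- Z3 -> Z8 <- Z9
  P2: Z6 <- Z4 -> Z1 -> Z9
  P3: Z6 <- Z4 -> Z1 -> Z8 <- Z9
  P4: Z6 <- Z4 -> Z8 <- Z3 -> Z1 -> Z9
  P5: Z6 <- Z4 -> Z8 <- Z1 -> Z9
  P6: Z6 <- Z4 -> Z8 <- Z9
That exhausts the simple backdoor paths. Count: 6.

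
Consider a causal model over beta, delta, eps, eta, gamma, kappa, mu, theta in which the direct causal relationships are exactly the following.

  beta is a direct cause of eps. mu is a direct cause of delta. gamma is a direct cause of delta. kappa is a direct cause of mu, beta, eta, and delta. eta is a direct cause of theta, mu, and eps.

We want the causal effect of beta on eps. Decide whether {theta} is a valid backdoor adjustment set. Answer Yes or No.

No

Backdoor paths from beta to eps (paths whose first edge points into beta):
  P1: beta <- kappa -> eta -> eps
  P2: beta <- kappa -> mu <- eta -> eps
  P3: beta <- kappa -> delta <- mu <- eta -> eps
Condition 1 (no descendant of beta in the set): holds — descendants of beta are {eps}; none are in {theta}.
Condition 2 (every backdoor path blocked by {theta}):
  P1: open — no interior node is in the conditioning set.
  P2: blocked at collider mu (neither it nor any descendant is in the conditioning set).
  P3: blocked at collider delta (neither it nor any descendant is in the conditioning set).
{theta} does not satisfy the backdoor criterion.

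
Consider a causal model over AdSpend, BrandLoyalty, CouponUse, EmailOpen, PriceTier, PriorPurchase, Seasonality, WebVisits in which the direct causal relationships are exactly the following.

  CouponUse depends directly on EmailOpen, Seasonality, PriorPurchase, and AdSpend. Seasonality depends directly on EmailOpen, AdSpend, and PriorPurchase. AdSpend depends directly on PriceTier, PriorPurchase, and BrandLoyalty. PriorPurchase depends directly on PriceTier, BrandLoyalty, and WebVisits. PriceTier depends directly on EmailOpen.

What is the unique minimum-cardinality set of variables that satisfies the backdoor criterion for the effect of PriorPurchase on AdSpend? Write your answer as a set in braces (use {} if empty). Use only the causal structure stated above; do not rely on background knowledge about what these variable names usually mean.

{BrandLoyalty, PriceTier}

Variables eligible for adjustment (non-descendants of PriorPurchase, excluding PriorPurchase and AdSpend): {BrandLoyalty, EmailOpen, PriceTier, WebVisits}.
Backdoor paths from PriorPurchase to AdSpend:
  P1: PriorPurchase <- BrandLoyalty -> AdSpend
  P2: PriorPurchase <- PriceTier <- EmailOpen -> Seasonality <- AdSpend
  P3: PriorPurchase <- PriceTier <- EmailOpen -> Seasonality -> CouponUse <- AdSpend
  P4: PriorPurchase <- PriceTier <- EmailOpen -> CouponUse <- AdSpend
  P5: PriorPurchase <- PriceTier <- EmailOpen -> CouponUse <- Seasonality <- AdSpend
  P6: PriorPurchase <- PriceTier -> AdSpend
The empty set is not sufficient: P1 (PriorPurchase <- BrandLoyalty -> AdSpend) has no collider blocking it and no conditioned non-collider, so it is open.
Try {BrandLoyalty, PriceTier}:
  P1: blocked at fork node BrandLoyalty ∈ conditioning set.
  P2: blocked at chain node PriceTier ∈ conditioning set.
  P3: blocked at chain node PriceTier ∈ conditioning set.
  P4: blocked at chain node PriceTier ∈ conditioning set.
  P5: blocked at chain node PriceTier ∈ conditioning set.
  P6: blocked at fork node PriceTier ∈ conditioning set.
{BrandLoyalty, PriceTier} contains no descendant of PriorPurchase and blocks every backdoor path.
Every element of {BrandLoyalty, PriceTier} is needed (dropping BrandLoyalty leaves P1 open; dropping PriceTier leaves P6 open), so no proper subset is valid.
Among all size-2 subsets of the eligible variables, only {BrandLoyalty, PriceTier} blocks every backdoor path, so it is the unique smallest valid adjustment set.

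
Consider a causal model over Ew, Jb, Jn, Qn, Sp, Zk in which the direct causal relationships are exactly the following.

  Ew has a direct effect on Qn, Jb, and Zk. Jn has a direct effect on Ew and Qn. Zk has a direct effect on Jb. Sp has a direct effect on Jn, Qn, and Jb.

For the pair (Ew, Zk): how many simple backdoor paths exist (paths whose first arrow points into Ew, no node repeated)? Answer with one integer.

A backdoor path from Ew to Zk is any simple undirected path whose first edge points into Ew (i.e. leaves Ew via a parent).
Parents of Ew: {Jn}.
Enumerating:
  P1: Ew <- Jn <- Sp -> Jb <- Zk
  P2: Ew <- Jn -> Qn <- Sp -> Jb <- Zk
That exhausts the simple backdoor paths. Count: 2.

2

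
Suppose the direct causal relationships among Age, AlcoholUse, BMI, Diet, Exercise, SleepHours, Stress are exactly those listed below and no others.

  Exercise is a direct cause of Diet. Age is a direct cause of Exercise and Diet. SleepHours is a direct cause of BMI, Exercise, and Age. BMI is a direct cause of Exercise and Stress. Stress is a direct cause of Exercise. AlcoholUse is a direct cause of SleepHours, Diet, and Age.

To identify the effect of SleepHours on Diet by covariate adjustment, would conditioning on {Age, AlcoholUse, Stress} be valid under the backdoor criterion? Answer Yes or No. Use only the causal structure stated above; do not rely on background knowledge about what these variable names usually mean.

Backdoor paths from SleepHours to Diet (paths whose first edge points into SleepHours):
  P1: SleepHours <- AlcoholUse -> Age -> Exercise -> Diet
  P2: SleepHours <- AlcoholUse -> Age -> Diet
  P3: SleepHours <- AlcoholUse -> Diet
Condition 1 (no descendant of SleepHours in the set): FAILS — Age and Stress are descendants of SleepHours.
Condition 2 (every backdoor path blocked by {Age, AlcoholUse, Stress}):
  P1: blocked at fork node AlcoholUse ∈ conditioning set.
  P2: blocked at fork node AlcoholUse ∈ conditioning set.
  P3: blocked at fork node AlcoholUse ∈ conditioning set.
{Age, AlcoholUse, Stress} does not satisfy the backdoor criterion.

No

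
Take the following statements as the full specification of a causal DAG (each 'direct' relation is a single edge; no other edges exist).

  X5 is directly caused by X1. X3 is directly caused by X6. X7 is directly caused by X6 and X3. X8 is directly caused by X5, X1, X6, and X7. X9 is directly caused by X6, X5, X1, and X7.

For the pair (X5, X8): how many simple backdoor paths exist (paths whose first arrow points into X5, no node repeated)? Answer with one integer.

A backdoor path from X5 to X8 is any simple undirected path whose first edge points into X5 (i.e. leaves X5 via a parent).
Parents of X5: {X1}.
Enumerating:
  P1: X5 <- X1 -> X8
  P2: X5 <- X1 -> X9 <- X6 -> X3 -> X7 -> X8
  P3: X5 <- X1 -> X9 <- X6 -> X7 -> X8
  P4: X5 <- X1 -> X9 <- X6 -> X8
  P5: X5 <- X1 -> X9 <- X7 <- X6 -> X8
  P6: X5 <- X1 -> X9 <- X7 <- X3 <- X6 -> X8
  P7: X5 <- X1 -> X9 <- X7 -> X8
That exhausts the simple backdoor paths. Count: 7.

7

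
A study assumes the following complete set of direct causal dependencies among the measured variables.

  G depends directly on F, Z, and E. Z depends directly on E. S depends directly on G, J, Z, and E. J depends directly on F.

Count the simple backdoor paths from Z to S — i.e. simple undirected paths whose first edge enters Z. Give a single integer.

3

A backdoor path from Z to S is any simple undirected path whose first edge points into Z (i.e. leaves Z via a parent).
Parents of Z: {E}.
Enumerating:
  P1: Z <- E -> G <- F -> J -> S
  P2: Z <- E -> G -> S
  P3: Z <- E -> S
That exhausts the simple backdoor paths. Count: 3.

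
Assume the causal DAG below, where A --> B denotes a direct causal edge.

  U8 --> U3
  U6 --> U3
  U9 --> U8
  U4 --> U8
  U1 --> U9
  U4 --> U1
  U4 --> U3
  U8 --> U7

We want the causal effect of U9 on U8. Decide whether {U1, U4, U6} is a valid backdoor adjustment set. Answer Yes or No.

Backdoor paths from U9 to U8 (paths whose first edge points into U9):
  P1: U9 <- U1 <- U4 -> U8
  P2: U9 <- U1 <- U4 -> U3 <- U8
Condition 1 (no descendant of U9 in the set): holds — descendants of U9 are {U3, U7, U8}; none are in {U1, U4, U6}.
Condition 2 (every backdoor path blocked by {U1, U4, U6}):
  P1: blocked at chain node U1 ∈ conditioning set.
  P2: blocked at chain node U1 ∈ conditioning set.
{U1, U4, U6} satisfies the backdoor criterion.

Yes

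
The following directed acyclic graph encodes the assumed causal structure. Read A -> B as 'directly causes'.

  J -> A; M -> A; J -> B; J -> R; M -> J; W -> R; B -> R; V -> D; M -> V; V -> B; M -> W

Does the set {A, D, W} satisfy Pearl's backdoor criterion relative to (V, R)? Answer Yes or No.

No

Backdoor paths from V to R (paths whose first edge points into V):
  P1: V <- M -> J -> B -> R
  P2: V <- M -> J -> R
  P3: V <- M -> A <- J -> B -> R
  P4: V <- M -> A <- J -> R
  P5: V <- M -> W -> R
Condition 1 (no descendant of V in the set): FAILS — D is a descendant of V.
Condition 2 (every backdoor path blocked by {A, D, W}):
  P1: open — no interior node is in the conditioning set.
  P2: open — no interior node is in the conditioning set.
  P3: open — collider(s) A are conditioned on (or have a conditioned descendant) and no non-collider on the path is in the set.
  P4: open — collider(s) A are conditioned on (or have a conditioned descendant) and no non-collider on the path is in the set.
  P5: blocked at chain node W ∈ conditioning set.
{A, D, W} does not satisfy the backdoor criterion.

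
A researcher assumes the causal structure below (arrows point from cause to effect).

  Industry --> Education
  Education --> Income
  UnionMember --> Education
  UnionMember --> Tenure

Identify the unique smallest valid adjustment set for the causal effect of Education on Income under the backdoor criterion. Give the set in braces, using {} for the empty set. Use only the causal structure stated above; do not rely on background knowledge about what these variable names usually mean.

{}

Variables eligible for adjustment (non-descendants of Education, excluding Education and Income): {Industry, Tenure, UnionMember}.
Backdoor paths from Education to Income:
  (none)
With no backdoor paths the empty set already satisfies the criterion, and it is trivially minimal.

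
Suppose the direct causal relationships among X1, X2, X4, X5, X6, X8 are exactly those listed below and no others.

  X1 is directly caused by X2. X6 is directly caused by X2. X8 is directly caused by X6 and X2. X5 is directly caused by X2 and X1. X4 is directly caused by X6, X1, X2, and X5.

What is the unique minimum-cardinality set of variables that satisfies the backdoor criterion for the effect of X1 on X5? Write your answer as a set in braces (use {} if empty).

{X2}

Variables eligible for adjustment (non-descendants of X1, excluding X1 and X5): {X2, X6, X8}.
Backdoor paths from X1 to X5:
  P1: X1 <- X2 -> X5
  P2: X1 <- X2 -> X6 -> X4 <- X5
  P3: X1 <- X2 -> X4 <- X5
  P4: X1 <- X2 -> X8 <- X6 -> X4 <- X5
The empty set is not sufficient: P1 (X1 <- X2 -> X5) has no collider blocking it and no conditioned non-collider, so it is open.
Try {X2}:
  P1: blocked at fork node X2 ∈ conditioning set.
  P2: blocked at fork node X2 ∈ conditioning set.
  P3: blocked at fork node X2 ∈ conditioning set.
  P4: blocked at fork node X2 ∈ conditioning set.
{X2} contains no descendant of X1 and blocks every backdoor path.
No other singleton works — e.g. {X6} leaves P1 open — so {X2} is the unique smallest valid adjustment set.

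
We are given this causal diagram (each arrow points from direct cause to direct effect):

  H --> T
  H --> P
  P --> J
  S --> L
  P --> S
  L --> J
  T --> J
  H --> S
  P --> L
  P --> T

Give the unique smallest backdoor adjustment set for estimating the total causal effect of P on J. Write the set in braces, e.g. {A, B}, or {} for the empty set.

{H}

Variables eligible for adjustment (non-descendants of P, excluding P and J): {H}.
Backdoor paths from P to J:
  P1: P <- H -> T -> J
  P2: P <- H -> S -> L -> J
The empty set is not sufficient: P1 (P <- H -> T -> J) has no collider blocking it and no conditioned non-collider, so it is open.
Try {H}:
  P1: blocked at fork node H ∈ conditioning set.
  P2: blocked at fork node H ∈ conditioning set.
{H} contains no descendant of P and blocks every backdoor path.
{H} is the unique smallest valid adjustment set.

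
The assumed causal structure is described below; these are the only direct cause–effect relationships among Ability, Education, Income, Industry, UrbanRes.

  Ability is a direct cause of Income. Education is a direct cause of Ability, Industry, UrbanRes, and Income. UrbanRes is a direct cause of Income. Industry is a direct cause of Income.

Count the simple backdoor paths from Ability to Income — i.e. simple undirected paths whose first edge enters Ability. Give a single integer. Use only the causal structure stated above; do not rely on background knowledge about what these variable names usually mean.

3

A backdoor path from Ability to Income is any simple undirected path whose first edge points into Ability (i.e. leaves Ability via a parent).
Parents of Ability: {Education}.
Enumerating:
  P1: Ability <- Education -> UrbanRes -> Income
  P2: Ability <- Education -> Industry -> Income
  P3: Ability <- Education -> Income
That exhausts the simple backdoor paths. Count: 3.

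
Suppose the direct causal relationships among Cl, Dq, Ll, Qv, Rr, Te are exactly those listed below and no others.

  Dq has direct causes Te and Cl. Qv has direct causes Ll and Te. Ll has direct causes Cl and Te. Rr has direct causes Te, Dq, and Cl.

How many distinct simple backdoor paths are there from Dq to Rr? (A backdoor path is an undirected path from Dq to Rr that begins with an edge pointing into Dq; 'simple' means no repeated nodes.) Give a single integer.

6

A backdoor path from Dq to Rr is any simple undirected path whose first edge points into Dq (i.e. leaves Dq via a parent).
Parents of Dq: {Cl, Te}.
Enumerating:
  P1: Dq <- Te -> Ll <- Cl -> Rr
  P2: Dq <- Te -> Qv <- Ll <- Cl -> Rr
  P3: Dq <- Te -> Rr
  P4: Dq <- Cl -> Ll <- Te -> Rr
  P5: Dq <- Cl -> Ll -> Qv <- Te -> Rr
  P6: Dq <- Cl -> Rr
That exhausts the simple backdoor paths. Count: 6.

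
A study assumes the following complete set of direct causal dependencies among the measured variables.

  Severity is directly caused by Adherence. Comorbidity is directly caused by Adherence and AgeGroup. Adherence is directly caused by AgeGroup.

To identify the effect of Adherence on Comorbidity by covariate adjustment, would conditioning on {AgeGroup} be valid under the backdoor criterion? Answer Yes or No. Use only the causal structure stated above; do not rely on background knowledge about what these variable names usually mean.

Backdoor paths from Adherence to Comorbidity (paths whose first edge points into Adherence):
  P1: Adherence <- AgeGroup -> Comorbidity
Condition 1 (no descendant of Adherence in the set): holds — descendants of Adherence are {Comorbidity, Severity}; none are in {AgeGroup}.
Condition 2 (every backdoor path blocked by {AgeGroup}):
  P1: blocked at fork node AgeGroup ∈ conditioning set.
{AgeGroup} satisfies the backdoor criterion.

Yes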